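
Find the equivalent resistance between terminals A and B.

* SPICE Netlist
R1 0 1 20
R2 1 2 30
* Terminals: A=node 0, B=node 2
Reduce the network between node 0 (A) and node 2 (B) by series/parallel combination:
  Rs1 = R1 + R2 (series, joined only at node 1) = 20 + 30 = 50 Ω
R_eq = 50 Ω

Final answer: 50 Ω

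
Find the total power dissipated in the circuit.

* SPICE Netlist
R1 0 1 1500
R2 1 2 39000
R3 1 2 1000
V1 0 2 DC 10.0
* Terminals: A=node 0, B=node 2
Nodal analysis, taking node 2 as the 0 V reference.
Source V1 fixes V_0 = 10 V.
KCL at each unknown node (sum of currents leaving = 0; resistances in Ω):
  Node 1: (V_1 - 10)/1500 + (V_1 - 0)/39000 + (V_1 - 0)/1000 = 0
Collecting terms: 0.001692 × V_1 = 0.006667  =>  V_1 = 3.939 V
Power in each resistor, P = (ΔV)²/R:
  P_R1 = (10 - 3.939)²/1500 = 0.02449 W
  P_R2 = (3.939 - 0)²/39000 = 0.0003979 W
  P_R3 = (3.939 - 0)²/1000 = 0.01552 W
P_total = P_R1 + P_R2 + P_R3 = 0.0404 W

Final answer: 0.0404 W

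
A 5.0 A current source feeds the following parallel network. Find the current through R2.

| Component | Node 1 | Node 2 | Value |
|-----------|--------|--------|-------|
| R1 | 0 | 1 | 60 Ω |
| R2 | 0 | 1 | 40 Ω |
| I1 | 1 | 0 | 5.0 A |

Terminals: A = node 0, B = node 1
All resistors sit directly between nodes 0 and 1, so they are in parallel and share one voltage V; the full source current 5 A splits among them.
1/R_par = 1/60 + 1/40 = 0.04167 S  =>  R_par = 24 Ω
V = I × R_par = 5 × 24 = 120 V
I_R2 = V/R2 = 120/40 = 3 A

Final answer: 3 A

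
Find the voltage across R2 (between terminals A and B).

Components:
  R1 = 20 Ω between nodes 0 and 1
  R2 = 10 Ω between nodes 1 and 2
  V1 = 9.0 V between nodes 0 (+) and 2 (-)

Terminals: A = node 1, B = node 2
R1 and R2 are in series across V1 (node 0 → node 1 → node 2), and the output A–B is taken across R2, so this is a voltage divider.
Series current: I = V1/(R1 + R2) = 9/(20 + 10) = 9/30 = 0.3 A
V_R2 = I × R2 = V1 × R2/(R1 + R2) = 9 × 10/30 = 3 V

Final answer: 3 V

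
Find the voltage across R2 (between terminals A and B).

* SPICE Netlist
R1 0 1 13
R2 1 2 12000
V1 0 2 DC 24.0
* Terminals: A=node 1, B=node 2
R1 and R2 are in series across V1 (node 0 → node 1 → node 2), and the output A–B is taken across R2, so this is a voltage divider.
Series current: I = V1/(R1 + R2) = 24/(13 + 12000) = 24/12010 = 0.001998 A
V_R2 = I × R2 = V1 × R2/(R1 + R2) = 24 × 12000/12010 = 23.97 V

Final answer: 23.97 V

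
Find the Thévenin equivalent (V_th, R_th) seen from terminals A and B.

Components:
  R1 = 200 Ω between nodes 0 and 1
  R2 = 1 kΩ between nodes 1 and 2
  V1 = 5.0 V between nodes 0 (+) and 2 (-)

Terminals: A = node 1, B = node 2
Step 1 — V_th is the open-circuit voltage V_A - V_B (nothing connected across the terminals).
Nodal analysis, taking node 2 as the 0 V reference.
Source V1 fixes V_0 = 5 V.
KCL at each unknown node (sum of currents leaving = 0; resistances in Ω):
  Node 1: (V_1 - 5)/200 + (V_1 - 0)/1000 = 0
Collecting terms: 0.006 × V_1 = 0.025  =>  V_1 = 4.167 V
V_th = V_1 - V_2 = 4.167 - 0 = 4.167 V
Step 2 — R_th: zero the source — replace V1 by a short circuit (node 2 merges into node 0) — and find the resistance seen between A (node 1) and B (node 0).
Reduce the network between node 1 (A) and node 0 (B) by series/parallel combination:
  Rp1 = R1 ‖ R2 (parallel, both between nodes 0 and 1) = 1/(1/200 + 1/1000) = 166.7 Ω
R_th = 166.7 Ω

Final answer: V_th = 4.167 V, R_th = 166.7 Ω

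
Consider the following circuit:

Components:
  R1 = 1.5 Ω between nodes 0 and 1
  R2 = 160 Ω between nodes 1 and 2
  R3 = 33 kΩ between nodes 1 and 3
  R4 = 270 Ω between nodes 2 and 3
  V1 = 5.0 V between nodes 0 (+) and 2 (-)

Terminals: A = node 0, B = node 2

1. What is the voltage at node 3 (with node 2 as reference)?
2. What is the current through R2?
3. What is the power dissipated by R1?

Nodal analysis, taking node 2 as the 0 V reference.
Source V1 fixes V_0 = 5 V.
KCL at each unknown node (sum of currents leaving = 0; resistances in Ω):
  Node 1: (V_1 - 5)/1.5 + (V_1 - 0)/160 + (V_1 - V_3)/33000 = 0
  Node 3: (V_3 - V_1)/33000 + (V_3 - 0)/270 = 0
Collecting terms (coefficients in siemens):
  0.6729·V_1 - 0.0000303·V_3 = 3.333
  0.003734·V_3 - 0.0000303·V_1 = 0
Determinant D = (0.6729)(0.003734) - (-0.0000303)(-0.0000303) = 0.002513
V_1 = [(3.333)(0.003734) - (-0.0000303)(0)]/D = 4.953 V
V_3 = [(0.6729)(0) - (3.333)(-0.0000303)]/D = 0.0402 V
Part 1:
  Read off the nodal solution: V_3 = 0.0402 V
Part 2:
  I_R2 = (V_1 - V_2)/R2 = (4.953 - 0)/160 = 0.03096 A
  Magnitude: I_R2 = 0.03096 A
Part 3:
  I_R1 = (V_0 - V_1)/R1 = (5 - 4.953)/1.5 = 0.03111 A
  P_R1 = I_R1² × R1 = (0.03111)² × 1.5 = 0.001451 W

Final answers:
1. V_3 = 0.0402 V
2. I_R2 = 0.03096 A
3. P_R1 = 0.001451 W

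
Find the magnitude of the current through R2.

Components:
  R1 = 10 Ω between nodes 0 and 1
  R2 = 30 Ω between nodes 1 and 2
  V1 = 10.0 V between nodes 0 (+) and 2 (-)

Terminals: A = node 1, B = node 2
Nodal analysis, taking node 2 as the 0 V reference.
Source V1 fixes V_0 = 10 V.
KCL at each unknown node (sum of currents leaving = 0; resistances in Ω):
  Node 1: (V_1 - 10)/10 + (V_1 - 0)/30 = 0
Collecting terms: 0.1333 × V_1 = 1  =>  V_1 = 7.5 V
I_R2 = (V_1 - V_2)/R2 = (7.5 - 0)/30 = 0.25 A
|I_R2| = 0.25 A

Final answer: |I_R2| = 0.25 A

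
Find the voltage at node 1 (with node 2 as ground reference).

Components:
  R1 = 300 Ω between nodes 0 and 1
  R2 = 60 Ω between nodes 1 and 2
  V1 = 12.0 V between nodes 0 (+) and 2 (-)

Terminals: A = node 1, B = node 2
Nodal analysis, taking node 2 as the 0 V reference.
Source V1 fixes V_0 = 12 V.
KCL at each unknown node (sum of currents leaving = 0; resistances in Ω):
  Node 1: (V_1 - 12)/300 + (V_1 - 0)/60 = 0
Collecting terms: 0.02 × V_1 = 0.04  =>  V_1 = 2 V
The requested potential is V_1 = 2 V.

Final answer: V_1 = 2 V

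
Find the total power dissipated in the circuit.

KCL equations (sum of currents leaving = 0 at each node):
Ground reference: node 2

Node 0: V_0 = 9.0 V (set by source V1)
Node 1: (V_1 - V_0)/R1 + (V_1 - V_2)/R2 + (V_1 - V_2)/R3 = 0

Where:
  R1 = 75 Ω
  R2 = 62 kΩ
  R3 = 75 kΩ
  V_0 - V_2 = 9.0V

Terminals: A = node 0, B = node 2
Nodal analysis, taking node 2 as the 0 V reference.
Source V1 fixes V_0 = 9 V.
KCL at each unknown node (sum of currents leaving = 0; resistances in Ω):
  Node 1: (V_1 - 9)/75 + (V_1 - 0)/62000 + (V_1 - 0)/75000 = 0
Collecting terms: 0.01336 × V_1 = 0.12  =>  V_1 = 8.98 V
Power in each resistor, P = (ΔV)²/R:
  P_R1 = (9 - 8.98)²/75 = 0.00000525 W
  P_R2 = (8.98 - 0)²/62000 = 0.001301 W
  P_R3 = (8.98 - 0)²/75000 = 0.001075 W
P_total = P_R1 + P_R2 + P_R3 = 0.002381 W

Final answer: 0.002381 W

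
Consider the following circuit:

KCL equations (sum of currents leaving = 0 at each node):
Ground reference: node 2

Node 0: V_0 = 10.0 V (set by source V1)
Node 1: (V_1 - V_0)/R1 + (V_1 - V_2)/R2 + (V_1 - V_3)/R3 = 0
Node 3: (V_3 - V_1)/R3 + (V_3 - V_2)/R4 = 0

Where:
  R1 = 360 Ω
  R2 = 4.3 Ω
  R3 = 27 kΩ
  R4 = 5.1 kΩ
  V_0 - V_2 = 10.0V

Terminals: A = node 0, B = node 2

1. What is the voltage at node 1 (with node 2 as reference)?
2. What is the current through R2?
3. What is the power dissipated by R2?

Nodal analysis, taking node 2 as the 0 V reference.
Source V1 fixes V_0 = 10 V.
KCL at each unknown node (sum of currents leaving = 0; resistances in Ω):
  Node 1: (V_1 - 10)/360 + (V_1 - 0)/4.3 + (V_1 - V_3)/27000 = 0
  Node 3: (V_3 - V_1)/27000 + (V_3 - 0)/5100 = 0
Collecting terms (coefficients in siemens):
  0.2354·V_1 - 0.00003704·V_3 = 0.02778
  0.0002331·V_3 - 0.00003704·V_1 = 0
Determinant D = (0.2354)(0.0002331) - (-0.00003704)(-0.00003704) = 0.00005487
V_1 = [(0.02778)(0.0002331) - (-0.00003704)(0)]/D = 0.118 V
V_3 = [(0.2354)(0) - (0.02778)(-0.00003704)]/D = 0.01875 V
Part 1:
  Read off the nodal solution: V_1 = 0.118 V
Part 2:
  I_R2 = (V_1 - V_2)/R2 = (0.118 - 0)/4.3 = 0.02745 A
  Magnitude: I_R2 = 0.02745 A
Part 3:
  I_R2 = (V_1 - V_2)/R2 = (0.118 - 0)/4.3 = 0.02745 A
  P_R2 = I_R2² × R2 = (0.02745)² × 4.3 = 0.003239 W

Final answers:
1. V_1 = 0.118 V
2. I_R2 = 0.02745 A
3. P_R2 = 0.003239 W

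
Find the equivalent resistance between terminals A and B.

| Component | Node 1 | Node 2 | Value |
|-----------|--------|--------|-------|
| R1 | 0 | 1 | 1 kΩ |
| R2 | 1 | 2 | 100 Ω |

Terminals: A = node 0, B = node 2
Reduce the network between node 0 (A) and node 2 (B) by series/parallel combination:
  Rs1 = R1 + R2 (series, joined only at node 1) = 1000 + 100 = 1100 Ω
R_eq = 1.1 kΩ

Final answer: 1.1 kΩ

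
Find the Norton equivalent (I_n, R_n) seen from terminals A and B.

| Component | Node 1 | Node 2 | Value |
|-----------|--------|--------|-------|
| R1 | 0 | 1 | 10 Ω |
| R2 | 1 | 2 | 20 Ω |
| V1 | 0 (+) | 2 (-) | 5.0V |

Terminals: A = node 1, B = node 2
Find the Thévenin equivalent first; then I_n = V_th/R_th and R_n = R_th.
Step 1 — V_th is the open-circuit voltage V_A - V_B (nothing connected across the terminals).
Nodal analysis, taking node 2 as the 0 V reference.
Source V1 fixes V_0 = 5 V.
KCL at each unknown node (sum of currents leaving = 0; resistances in Ω):
  Node 1: (V_1 - 5)/10 + (V_1 - 0)/20 = 0
Collecting terms: 0.15 × V_1 = 0.5  =>  V_1 = 3.333 V
V_th = V_1 - V_2 = 3.333 - 0 = 3.333 V
Step 2 — R_th: zero the source — replace V1 by a short circuit (node 2 merges into node 0) — and find the resistance seen between A (node 1) and B (node 0).
Reduce the network between node 1 (A) and node 0 (B) by series/parallel combination:
  Rp1 = R1 ‖ R2 (parallel, both between nodes 0 and 1) = 1/(1/10 + 1/20) = 6.667 Ω
R_th = 6.667 Ω
I_n = V_th/R_th = 3.333/6.667 = 0.5 A, and R_n = R_th = 6.667 Ω

Final answer: I_n = 0.5 A, R_n = 6.667 Ω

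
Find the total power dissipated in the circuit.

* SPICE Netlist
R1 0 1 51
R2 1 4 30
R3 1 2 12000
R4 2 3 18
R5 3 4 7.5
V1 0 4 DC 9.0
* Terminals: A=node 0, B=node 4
Nodal analysis, taking node 4 as the 0 V reference.
Source V1 fixes V_0 = 9 V.
KCL at each unknown node (sum of currents leaving = 0; resistances in Ω):
  Node 1: (V_1 - 9)/51 + (V_1 - 0)/30 + (V_1 - V_2)/12000 = 0
  Node 2: (V_2 - V_1)/12000 + (V_2 - V_3)/18 = 0
  Node 3: (V_3 - V_2)/18 + (V_3 - 0)/7.5 = 0
Collecting terms (coefficients in siemens):
  0.05302·V_1 - 0.00008333·V_2 = 0.1765
  0.05564·V_2 - 0.00008333·V_1 - 0.05556·V_3 = 0
  0.1889·V_3 - 0.05556·V_2 = 0
Solving these 3 simultaneous equations (Gaussian elimination) gives:
  V_1 = 3.328 V, V_2 = 0.007057 V, V_3 = 0.002076 V
Power in each resistor, P = (ΔV)²/R:
  P_R1 = (9 - 3.328)²/51 = 0.6308 W
  P_R2 = (3.328 - 0)²/30 = 0.3692 W
  P_R3 = (3.328 - 0.007057)²/12000 = 0.0009191 W
  P_R4 = (0.007057 - 0.002076)²/18 = 0.000001379 W
  P_R5 = (0.002076 - 0)²/7.5 = 0.0000005744 W
P_total = P_R1 + P_R2 + P_R3 + P_R4 + P_R5 = 1.001 W

Final answer: 1.001 W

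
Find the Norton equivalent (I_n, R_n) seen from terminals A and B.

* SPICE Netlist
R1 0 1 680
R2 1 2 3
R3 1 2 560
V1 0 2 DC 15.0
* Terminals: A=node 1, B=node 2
Find the Thévenin equivalent first; then I_n = V_th/R_th and R_n = R_th.
Step 1 — V_th is the open-circuit voltage V_A - V_B (nothing connected across the terminals).
Nodal analysis, taking node 2 as the 0 V reference.
Source V1 fixes V_0 = 15 V.
KCL at each unknown node (sum of currents leaving = 0; resistances in Ω):
  Node 1: (V_1 - 15)/680 + (V_1 - 0)/3 + (V_1 - 0)/560 = 0
Collecting terms: 0.3366 × V_1 = 0.02206  =>  V_1 = 0.06554 V
V_th = V_1 - V_2 = 0.06554 - 0 = 0.06554 V
Step 2 — R_th: zero the source — replace V1 by a short circuit (node 2 merges into node 0) — and find the resistance seen between A (node 1) and B (node 0).
Reduce the network between node 1 (A) and node 0 (B) by series/parallel combination:
  Rp1 = R1 ‖ R2 ‖ R3 (parallel, all between nodes 0 and 1) = 1/(1/680 + 1/3 + 1/560) = 2.971 Ω
R_th = 2.971 Ω
I_n = V_th/R_th = 0.06554/2.971 = 0.02206 A, and R_n = R_th = 2.971 Ω

Final answer: I_n = 0.02206 A, R_n = 2.971 Ω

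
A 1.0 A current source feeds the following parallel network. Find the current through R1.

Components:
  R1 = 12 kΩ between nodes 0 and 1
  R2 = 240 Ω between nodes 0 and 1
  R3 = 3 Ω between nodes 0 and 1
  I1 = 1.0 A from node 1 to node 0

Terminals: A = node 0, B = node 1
All resistors sit directly between nodes 0 and 1, so they are in parallel and share one voltage V; the full source current 1 A splits among them.
1/R_par = 1/12000 + 1/240 + 1/3 = 0.3376 S  =>  R_par = 2.962 Ω
V = I × R_par = 1 × 2.962 = 2.962 V
I_R1 = V/R1 = 2.962/12000 = 0.0002469 A

Final answer: 0.0002469 A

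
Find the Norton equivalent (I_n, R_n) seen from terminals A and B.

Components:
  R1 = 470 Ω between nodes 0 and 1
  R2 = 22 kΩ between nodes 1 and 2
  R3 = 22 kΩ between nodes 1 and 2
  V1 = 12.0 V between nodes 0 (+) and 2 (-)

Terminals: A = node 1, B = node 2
Find the Thévenin equivalent first; then I_n = V_th/R_th and R_n = R_th.
Step 1 — V_th is the open-circuit voltage V_A - V_B (nothing connected across the terminals).
Nodal analysis, taking node 2 as the 0 V reference.
Source V1 fixes V_0 = 12 V.
KCL at each unknown node (sum of currents leaving = 0; resistances in Ω):
  Node 1: (V_1 - 12)/470 + (V_1 - 0)/22000 + (V_1 - 0)/22000 = 0
Collecting terms: 0.002219 × V_1 = 0.02553  =>  V_1 = 11.51 V
V_th = V_1 - V_2 = 11.51 - 0 = 11.51 V
Step 2 — R_th: zero the source — replace V1 by a short circuit (node 2 merges into node 0) — and find the resistance seen between A (node 1) and B (node 0).
Reduce the network between node 1 (A) and node 0 (B) by series/parallel combination:
  Rp1 = R1 ‖ R2 ‖ R3 (parallel, all between nodes 0 and 1) = 1/(1/470 + 1/22000 + 1/22000) = 450.7 Ω
R_th = 450.7 Ω
I_n = V_th/R_th = 11.51/450.7 = 0.02553 A, and R_n = R_th = 450.7 Ω

Final answer: I_n = 0.02553 A, R_n = 450.7 Ω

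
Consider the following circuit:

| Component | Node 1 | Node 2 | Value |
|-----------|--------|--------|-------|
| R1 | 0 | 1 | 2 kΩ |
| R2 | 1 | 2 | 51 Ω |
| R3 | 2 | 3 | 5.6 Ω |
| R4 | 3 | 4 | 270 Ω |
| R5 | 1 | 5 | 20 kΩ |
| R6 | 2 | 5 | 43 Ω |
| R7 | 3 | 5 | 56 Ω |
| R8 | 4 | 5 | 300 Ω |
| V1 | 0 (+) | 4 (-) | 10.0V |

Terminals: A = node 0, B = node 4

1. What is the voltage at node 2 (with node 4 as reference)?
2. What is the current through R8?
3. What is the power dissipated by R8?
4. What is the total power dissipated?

Nodal analysis, taking node 4 as the 0 V reference.
Source V1 fixes V_0 = 10 V.
KCL at each unknown node (sum of currents leaving = 0; resistances in Ω):
  Node 1: (V_1 - 10)/2000 + (V_1 - V_2)/51 + (V_1 - V_5)/20000 = 0
  Node 2: (V_2 - V_1)/51 + (V_2 - V_3)/5.6 + (V_2 - V_5)/43 = 0
  Node 3: (V_3 - V_2)/5.6 + (V_3 - 0)/270 + (V_3 - V_5)/56 = 0
  Node 5: (V_5 - V_1)/20000 + (V_5 - V_2)/43 + (V_5 - V_3)/56 + (V_5 - 0)/300 = 0
Collecting terms (coefficients in siemens):
  0.02016·V_1 - 0.01961·V_2 - 0.00005·V_5 = 0.005
  0.2214·V_2 - 0.01961·V_1 - 0.1786·V_3 - 0.02326·V_5 = 0
  0.2001·V_3 - 0.1786·V_2 - 0.01786·V_5 = 0
  0.0445·V_5 - 0.00005·V_1 - 0.02326·V_2 - 0.01786·V_3 = 0
Solving these 4 simultaneous equations (Gaussian elimination) gives:
  V_1 = 0.9134 V, V_2 = 0.6825 V, V_3 = 0.6647 V, V_5 = 0.6245 V
Part 1:
  Read off the nodal solution: V_2 = 0.6825 V
Part 2:
  I_R8 = (V_4 - V_5)/R8 = (0 - 0.6245)/300 = -0.002082 A
  Magnitude: I_R8 = 0.002082 A
Part 3:
  I_R8 = (V_4 - V_5)/R8 = (0 - 0.6245)/300 = -0.002082 A
  P_R8 = I_R8² × R8 = (-0.002082)² × 300 = 0.0013 W
Part 4:
  Power in each resistor, P = (ΔV)²/R:
    P_R1 = (10 - 0.9134)²/2000 = 0.04128 W
    P_R2 = (0.9134 - 0.6825)²/51 = 0.001046 W
    P_R3 = (0.6825 - 0.6647)²/5.6 = 0.00005662 W
    P_R4 = (0.6647 - 0)²/270 = 0.001636 W
    P_R5 = (0.9134 - 0.6245)²/20000 = 0.000004176 W
    P_R6 = (0.6825 - 0.6245)²/43 = 0.00007827 W
    P_R7 = (0.6647 - 0.6245)²/56 = 0.00002887 W
    P_R8 = (0 - 0.6245)²/300 = 0.0013 W
  P_total = P_R1 + P_R2 + P_R3 + P_R4 + P_R5 + P_R6 + P_R7 + P_R8 = 0.04543 W

Final answers:
1. V_2 = 0.6825 V
2. I_R8 = 0.002082 A
3. P_R8 = 0.0013 W
4. P_total = 0.04543 W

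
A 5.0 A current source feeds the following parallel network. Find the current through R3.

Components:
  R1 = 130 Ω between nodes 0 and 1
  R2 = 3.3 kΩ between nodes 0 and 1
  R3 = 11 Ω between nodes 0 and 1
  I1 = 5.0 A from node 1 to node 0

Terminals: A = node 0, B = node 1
All resistors sit directly between nodes 0 and 1, so they are in parallel and share one voltage V; the full source current 5 A splits among them.
1/R_par = 1/130 + 1/3300 + 1/11 = 0.0989 S  =>  R_par = 10.11 Ω
V = I × R_par = 5 × 10.11 = 50.55 V
I_R3 = V/R3 = 50.55/11 = 4.596 A

Final answer: 4.596 A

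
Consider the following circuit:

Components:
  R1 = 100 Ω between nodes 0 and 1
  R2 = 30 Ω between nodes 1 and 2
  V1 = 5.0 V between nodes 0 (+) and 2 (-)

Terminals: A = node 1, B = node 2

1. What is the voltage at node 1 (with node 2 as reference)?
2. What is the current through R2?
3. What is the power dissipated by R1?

Nodal analysis, taking node 2 as the 0 V reference.
Source V1 fixes V_0 = 5 V.
KCL at each unknown node (sum of currents leaving = 0; resistances in Ω):
  Node 1: (V_1 - 5)/100 + (V_1 - 0)/30 = 0
Collecting terms: 0.04333 × V_1 = 0.05  =>  V_1 = 1.154 V
Part 1:
  Read off the nodal solution: V_1 = 1.154 V
Part 2:
  I_R2 = (V_1 - V_2)/R2 = (1.154 - 0)/30 = 0.03846 A
  Magnitude: I_R2 = 0.03846 A
Part 3:
  I_R1 = (V_0 - V_1)/R1 = (5 - 1.154)/100 = 0.03846 A
  P_R1 = I_R1² × R1 = (0.03846)² × 100 = 0.1479 W

Final answers:
1. V_1 = 1.154 V
2. I_R2 = 0.03846 A
3. P_R1 = 0.1479 W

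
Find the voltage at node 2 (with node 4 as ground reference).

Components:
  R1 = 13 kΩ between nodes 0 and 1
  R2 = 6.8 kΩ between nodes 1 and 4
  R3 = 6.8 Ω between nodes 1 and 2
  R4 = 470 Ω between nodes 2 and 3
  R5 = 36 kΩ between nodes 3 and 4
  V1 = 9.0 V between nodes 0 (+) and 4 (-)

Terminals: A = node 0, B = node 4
Nodal analysis, taking node 4 as the 0 V reference.
Source V1 fixes V_0 = 9 V.
KCL at each unknown node (sum of currents leaving = 0; resistances in Ω):
  Node 1: (V_1 - 9)/13000 + (V_1 - 0)/6800 + (V_1 - V_2)/6.8 = 0
  Node 2: (V_2 - V_1)/6.8 + (V_2 - V_3)/470 = 0
  Node 3: (V_3 - V_2)/470 + (V_3 - 0)/36000 = 0
Collecting terms (coefficients in siemens):
  0.1473·V_1 - 0.1471·V_2 = 0.0006923
  0.1492·V_2 - 0.1471·V_1 - 0.002128·V_3 = 0
  0.002155·V_3 - 0.002128·V_2 = 0
Solving these 3 simultaneous equations (Gaussian elimination) gives:
  V_1 = 2.754 V, V_2 = 2.753 V, V_3 = 2.718 V
The requested potential is V_2 = 2.753 V.

Final answer: V_2 = 2.753 V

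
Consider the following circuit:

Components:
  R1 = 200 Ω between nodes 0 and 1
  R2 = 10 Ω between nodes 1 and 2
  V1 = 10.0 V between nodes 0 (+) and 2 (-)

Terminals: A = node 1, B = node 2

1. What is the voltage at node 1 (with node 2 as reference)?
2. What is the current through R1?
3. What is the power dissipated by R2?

Nodal analysis, taking node 2 as the 0 V reference.
Source V1 fixes V_0 = 10 V.
KCL at each unknown node (sum of currents leaving = 0; resistances in Ω):
  Node 1: (V_1 - 10)/200 + (V_1 - 0)/10 = 0
Collecting terms: 0.105 × V_1 = 0.05  =>  V_1 = 0.4762 V
Part 1:
  Read off the nodal solution: V_1 = 0.4762 V
Part 2:
  I_R1 = (V_0 - V_1)/R1 = (10 - 0.4762)/200 = 0.04762 A
  Magnitude: I_R1 = 0.04762 A
Part 3:
  I_R2 = (V_1 - V_2)/R2 = (0.4762 - 0)/10 = 0.04762 A
  P_R2 = I_R2² × R2 = (0.04762)² × 10 = 0.02268 W

Final answers:
1. V_1 = 0.4762 V
2. I_R1 = 0.04762 A
3. P_R2 = 0.02268 W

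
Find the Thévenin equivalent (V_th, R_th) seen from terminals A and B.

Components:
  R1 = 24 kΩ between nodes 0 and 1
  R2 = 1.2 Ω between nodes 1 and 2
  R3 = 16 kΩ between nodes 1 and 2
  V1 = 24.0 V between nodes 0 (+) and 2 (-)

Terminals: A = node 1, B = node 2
Step 1 — V_th is the open-circuit voltage V_A - V_B (nothing connected across the terminals).
Nodal analysis, taking node 2 as the 0 V reference.
Source V1 fixes V_0 = 24 V.
KCL at each unknown node (sum of currents leaving = 0; resistances in Ω):
  Node 1: (V_1 - 24)/24000 + (V_1 - 0)/1.2 + (V_1 - 0)/16000 = 0
Collecting terms: 0.8334 × V_1 = 0.001  =>  V_1 = 0.0012 V
V_th = V_1 - V_2 = 0.0012 - 0 = 0.0012 V
Step 2 — R_th: zero the source — replace V1 by a short circuit (node 2 merges into node 0) — and find the resistance seen between A (node 1) and B (node 0).
Reduce the network between node 1 (A) and node 0 (B) by series/parallel combination:
  Rp1 = R1 ‖ R2 ‖ R3 (parallel, all between nodes 0 and 1) = 1/(1/24000 + 1/1.2 + 1/16000) = 1.2 Ω
R_th = 1.2 Ω

Final answer: V_th = 0.0012 V, R_th = 1.2 Ω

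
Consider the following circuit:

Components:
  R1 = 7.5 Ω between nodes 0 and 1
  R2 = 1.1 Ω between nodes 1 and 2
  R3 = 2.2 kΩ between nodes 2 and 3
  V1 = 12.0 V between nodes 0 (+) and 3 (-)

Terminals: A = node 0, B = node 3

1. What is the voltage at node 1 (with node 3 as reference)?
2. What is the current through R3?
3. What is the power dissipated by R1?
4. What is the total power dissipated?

Nodal analysis, taking node 3 as the 0 V reference.
Source V1 fixes V_0 = 12 V.
KCL at each unknown node (sum of currents leaving = 0; resistances in Ω):
  Node 1: (V_1 - 12)/7.5 + (V_1 - V_2)/1.1 = 0
  Node 2: (V_2 - V_1)/1.1 + (V_2 - 0)/2200 = 0
Collecting terms (coefficients in siemens):
  1.042·V_1 - 0.9091·V_2 = 1.6
  0.9095·V_2 - 0.9091·V_1 = 0
Determinant D = (1.042)(0.9095) - (-0.9091)(-0.9091) = 0.1217
V_1 = [(1.6)(0.9095) - (-0.9091)(0)]/D = 11.96 V
V_2 = [(1.042)(0) - (1.6)(-0.9091)]/D = 11.95 V
Part 1:
  Read off the nodal solution: V_1 = 11.96 V
Part 2:
  I_R3 = (V_2 - V_3)/R3 = (11.95 - 0)/2200 = 0.005433 A
  Magnitude: I_R3 = 0.005433 A
Part 3:
  I_R1 = (V_0 - V_1)/R1 = (12 - 11.96)/7.5 = 0.005433 A
  P_R1 = I_R1² × R1 = (0.005433)² × 7.5 = 0.0002214 W
Part 4:
  Power in each resistor, P = (ΔV)²/R:
    P_R1 = (12 - 11.96)²/7.5 = 0.0002214 W
    P_R2 = (11.96 - 11.95)²/1.1 = 0.00003247 W
    P_R3 = (11.95 - 0)²/2200 = 0.06495 W
  P_total = P_R1 + P_R2 + P_R3 = 0.0652 W

Final answers:
1. V_1 = 11.96 V
2. I_R3 = 0.005433 A
3. P_R1 = 0.0002214 W
4. P_total = 0.0652 W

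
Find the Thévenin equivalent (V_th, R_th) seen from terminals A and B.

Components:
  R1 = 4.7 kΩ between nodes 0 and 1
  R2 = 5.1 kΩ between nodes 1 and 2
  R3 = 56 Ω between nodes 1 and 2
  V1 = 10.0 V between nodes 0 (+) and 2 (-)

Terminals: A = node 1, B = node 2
Step 1 — V_th is the open-circuit voltage V_A - V_B (nothing connected across the terminals).
Nodal analysis, taking node 2 as the 0 V reference.
Source V1 fixes V_0 = 10 V.
KCL at each unknown node (sum of currents leaving = 0; resistances in Ω):
  Node 1: (V_1 - 10)/4700 + (V_1 - 0)/5100 + (V_1 - 0)/56 = 0
Collecting terms: 0.01827 × V_1 = 0.002128  =>  V_1 = 0.1165 V
V_th = V_1 - V_2 = 0.1165 - 0 = 0.1165 V
Step 2 — R_th: zero the source — replace V1 by a short circuit (node 2 merges into node 0) — and find the resistance seen between A (node 1) and B (node 0).
Reduce the network between node 1 (A) and node 0 (B) by series/parallel combination:
  Rp1 = R1 ‖ R2 ‖ R3 (parallel, all between nodes 0 and 1) = 1/(1/4700 + 1/5100 + 1/56) = 54.75 Ω
R_th = 54.75 Ω

Final answer: V_th = 0.1165 V, R_th = 54.75 Ω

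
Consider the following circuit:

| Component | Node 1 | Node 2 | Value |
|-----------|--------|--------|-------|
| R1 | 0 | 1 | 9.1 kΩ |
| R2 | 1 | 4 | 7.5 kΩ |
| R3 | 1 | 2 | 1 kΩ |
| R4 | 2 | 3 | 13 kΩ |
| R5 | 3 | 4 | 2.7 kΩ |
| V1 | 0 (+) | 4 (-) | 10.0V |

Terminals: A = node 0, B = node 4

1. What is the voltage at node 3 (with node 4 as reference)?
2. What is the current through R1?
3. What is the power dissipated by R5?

Nodal analysis, taking node 4 as the 0 V reference.
Source V1 fixes V_0 = 10 V.
KCL at each unknown node (sum of currents leaving = 0; resistances in Ω):
  Node 1: (V_1 - 10)/9100 + (V_1 - 0)/7500 + (V_1 - V_2)/1000 = 0
  Node 2: (V_2 - V_1)/1000 + (V_2 - V_3)/13000 = 0
  Node 3: (V_3 - V_2)/13000 + (V_3 - 0)/2700 = 0
Collecting terms (coefficients in siemens):
  0.001243·V_1 - 0.001·V_2 = 0.001099
  0.001077·V_2 - 0.001·V_1 - 0.00007692·V_3 = 0
  0.0004473·V_3 - 0.00007692·V_2 = 0
Solving these 3 simultaneous equations (Gaussian elimination) gives:
  V_1 = 3.625 V, V_2 = 3.408 V, V_3 = 0.5862 V
Part 1:
  Read off the nodal solution: V_3 = 0.5862 V
Part 2:
  I_R1 = (V_0 - V_1)/R1 = (10 - 3.625)/9100 = 0.0007005 A
  Magnitude: I_R1 = 0.0007005 A
Part 3:
  I_R5 = (V_3 - V_4)/R5 = (0.5862 - 0)/2700 = 0.0002171 A
  P_R5 = I_R5² × R5 = (0.0002171)² × 2700 = 0.0001273 W

Final answers:
1. V_3 = 0.5862 V
2. I_R1 = 0.0007005 A
3. P_R5 = 0.0001273 W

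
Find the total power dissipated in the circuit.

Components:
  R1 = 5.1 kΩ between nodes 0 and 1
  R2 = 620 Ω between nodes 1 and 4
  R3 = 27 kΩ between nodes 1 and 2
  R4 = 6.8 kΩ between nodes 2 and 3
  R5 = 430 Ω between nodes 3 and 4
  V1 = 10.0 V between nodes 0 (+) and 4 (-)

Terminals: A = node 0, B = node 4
Nodal analysis, taking node 4 as the 0 V reference.
Source V1 fixes V_0 = 10 V.
KCL at each unknown node (sum of currents leaving = 0; resistances in Ω):
  Node 1: (V_1 - 10)/5100 + (V_1 - 0)/620 + (V_1 - V_2)/27000 = 0
  Node 2: (V_2 - V_1)/27000 + (V_2 - V_3)/6800 = 0
  Node 3: (V_3 - V_2)/6800 + (V_3 - 0)/430 = 0
Collecting terms (coefficients in siemens):
  0.001846·V_1 - 0.00003704·V_2 = 0.001961
  0.0001841·V_2 - 0.00003704·V_1 - 0.0001471·V_3 = 0
  0.002473·V_3 - 0.0001471·V_2 = 0
Solving these 3 simultaneous equations (Gaussian elimination) gives:
  V_1 = 1.067 V, V_2 = 0.2253 V, V_3 = 0.0134 V
Power in each resistor, P = (ΔV)²/R:
  P_R1 = (10 - 1.067)²/5100 = 0.01565 W
  P_R2 = (1.067 - 0)²/620 = 0.001835 W
  P_R3 = (1.067 - 0.2253)²/27000 = 0.00002622 W
  P_R4 = (0.2253 - 0.0134)²/6800 = 0.000006603 W
  P_R5 = (0.0134 - 0)²/430 = 0.0000004176 W
P_total = P_R1 + P_R2 + P_R3 + P_R4 + P_R5 = 0.01752 W

Final answer: 0.01752 W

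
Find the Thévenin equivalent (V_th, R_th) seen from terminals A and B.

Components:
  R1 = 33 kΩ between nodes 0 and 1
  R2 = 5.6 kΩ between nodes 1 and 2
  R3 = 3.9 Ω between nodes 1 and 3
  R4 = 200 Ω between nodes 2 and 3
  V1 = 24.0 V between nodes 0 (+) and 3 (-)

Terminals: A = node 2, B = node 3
Step 1 — V_th is the open-circuit voltage V_A - V_B (nothing connected across the terminals).
Nodal analysis, taking node 3 as the 0 V reference.
Source V1 fixes V_0 = 24 V.
KCL at each unknown node (sum of currents leaving = 0; resistances in Ω):
  Node 1: (V_1 - 24)/33000 + (V_1 - V_2)/5600 + (V_1 - 0)/3.9 = 0
  Node 2: (V_2 - V_1)/5600 + (V_2 - 0)/200 = 0
Collecting terms (coefficients in siemens):
  0.2566·V_1 - 0.0001786·V_2 = 0.0007273
  0.005179·V_2 - 0.0001786·V_1 = 0
Determinant D = (0.2566)(0.005179) - (-0.0001786)(-0.0001786) = 0.001329
V_1 = [(0.0007273)(0.005179) - (-0.0001786)(0)]/D = 0.002834 V
V_2 = [(0.2566)(0) - (0.0007273)(-0.0001786)]/D = 0.00009773 V
V_th = V_2 - V_3 = 0.00009773 - 0 = 0.00009773 V
Step 2 — R_th: zero the source — replace V1 by a short circuit (node 3 merges into node 0) — and find the resistance seen between A (node 2) and B (node 0).
Reduce the network between node 2 (A) and node 0 (B) by series/parallel combination:
  Rp1 = R1 ‖ R3 (parallel, both between nodes 0 and 1) = 1/(1/33000 + 1/3.9) = 3.9 Ω
  Rs1 = R2 + Rp1 (series, joined only at node 1) = 5600 + 3.9 = 5604 Ω
  Rp2 = R4 ‖ Rs1 (parallel, both between nodes 0 and 2) = 1/(1/200 + 1/5604) = 193.1 Ω
R_th = 193.1 Ω

Final answer: V_th = 9.773e-05 V, R_th = 193.1 Ω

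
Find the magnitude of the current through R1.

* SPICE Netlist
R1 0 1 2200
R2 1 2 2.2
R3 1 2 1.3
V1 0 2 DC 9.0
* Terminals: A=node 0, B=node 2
Nodal analysis, taking node 2 as the 0 V reference.
Source V1 fixes V_0 = 9 V.
KCL at each unknown node (sum of currents leaving = 0; resistances in Ω):
  Node 1: (V_1 - 9)/2200 + (V_1 - 0)/2.2 + (V_1 - 0)/1.3 = 0
Collecting terms: 1.224 × V_1 = 0.004091  =>  V_1 = 0.003342 V
I_R1 = (V_0 - V_1)/R1 = (9 - 0.003342)/2200 = 0.004089 A
|I_R1| = 0.004089 A

Final answer: |I_R1| = 0.004089 A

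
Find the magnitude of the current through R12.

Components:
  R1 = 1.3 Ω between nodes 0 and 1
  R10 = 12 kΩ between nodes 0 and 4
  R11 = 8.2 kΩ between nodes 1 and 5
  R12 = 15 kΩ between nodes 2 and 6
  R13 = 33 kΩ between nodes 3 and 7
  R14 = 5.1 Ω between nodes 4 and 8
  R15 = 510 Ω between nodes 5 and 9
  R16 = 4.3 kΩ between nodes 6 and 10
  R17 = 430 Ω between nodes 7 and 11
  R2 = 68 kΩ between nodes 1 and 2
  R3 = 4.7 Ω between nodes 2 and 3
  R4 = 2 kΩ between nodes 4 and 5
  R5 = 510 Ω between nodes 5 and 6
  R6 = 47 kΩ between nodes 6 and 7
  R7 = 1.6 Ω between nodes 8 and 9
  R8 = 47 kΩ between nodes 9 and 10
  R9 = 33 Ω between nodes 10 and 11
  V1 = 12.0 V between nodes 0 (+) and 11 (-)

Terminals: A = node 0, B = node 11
Nodal analysis, taking node 11 as the 0 V reference.
Source V1 fixes V_0 = 12 V.
KCL at each unknown node (sum of currents leaving = 0; resistances in Ω):
  Node 1: (V_1 - 12)/1.3 + (V_1 - V_2)/68000 + (V_1 - V_5)/8200 = 0
  Node 2: (V_2 - V_1)/68000 + (V_2 - V_3)/4.7 + (V_2 - V_6)/15000 = 0
  Node 3: (V_3 - V_2)/4.7 + (V_3 - V_7)/33000 = 0
  Node 4: (V_4 - V_5)/2000 + (V_4 - 12)/12000 + (V_4 - V_8)/5.1 = 0
  Node 5: (V_5 - V_4)/2000 + (V_5 - V_6)/510 + (V_5 - V_1)/8200 + (V_5 - V_9)/510 = 0
  Node 6: (V_6 - V_5)/510 + (V_6 - V_7)/47000 + (V_6 - V_2)/15000 + (V_6 - V_10)/4300 = 0
  Node 7: (V_7 - V_6)/47000 + (V_7 - V_3)/33000 + (V_7 - 0)/430 = 0
  Node 8: (V_8 - V_9)/1.6 + (V_8 - V_4)/5.1 = 0
  Node 9: (V_9 - V_8)/1.6 + (V_9 - V_10)/47000 + (V_9 - V_5)/510 = 0
  Node 10: (V_10 - V_9)/47000 + (V_10 - 0)/33 + (V_10 - V_6)/4300 = 0
Collecting terms (coefficients in siemens):
  0.7694·V_1 - 0.00001471·V_2 - 0.000122·V_5 = 9.231
  0.2128·V_2 - 0.00001471·V_1 - 0.2128·V_3 - 0.00006667·V_6 = 0
  0.2128·V_3 - 0.2128·V_2 - 0.0000303·V_7 = 0
  0.1967·V_4 - 0.0005·V_5 - 0.1961·V_8 = 0.001
  0.004544·V_5 - 0.000122·V_1 - 0.0005·V_4 - 0.001961·V_6 - 0.001961·V_9 = 0
  0.002281·V_6 - 0.00006667·V_2 - 0.001961·V_5 - 0.00002128·V_7 - 0.0002326·V_10 = 0
  0.002377·V_7 - 0.0000303·V_3 - 0.00002128·V_6 = 0
  0.8211·V_8 - 0.1961·V_4 - 0.625·V_9 = 0
  0.627·V_9 - 0.001961·V_5 - 0.625·V_8 - 0.00002128·V_10 = 0
  0.03056·V_10 - 0.0002326·V_6 - 0.00002128·V_9 = 0
Solving these 10 simultaneous equations (Gaussian elimination) gives:
  V_1 = 12 V, V_2 = 4.459 V, V_3 = 4.459 V, V_4 = 5.573 V
  V_5 = 5.401 V, V_6 = 4.778 V, V_7 = 0.0996 V, V_8 = 5.571 V
  V_9 = 5.57 V, V_10 = 0.04024 V
I_R12 = (V_2 - V_6)/R12 = (4.459 - 4.778)/15000 = -0.00002122 A
|I_R12| = 0.00002122 A

Final answer: |I_R12| = 2.122e-05 A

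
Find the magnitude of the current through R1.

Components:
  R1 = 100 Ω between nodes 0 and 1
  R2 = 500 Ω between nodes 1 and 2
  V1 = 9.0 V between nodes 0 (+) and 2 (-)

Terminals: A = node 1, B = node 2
Nodal analysis, taking node 2 as the 0 V reference.
Source V1 fixes V_0 = 9 V.
KCL at each unknown node (sum of currents leaving = 0; resistances in Ω):
  Node 1: (V_1 - 9)/100 + (V_1 - 0)/500 = 0
Collecting terms: 0.012 × V_1 = 0.09  =>  V_1 = 7.5 V
I_R1 = (V_0 - V_1)/R1 = (9 - 7.5)/100 = 0.015 A
|I_R1| = 0.015 A

Final answer: |I_R1| = 0.015 A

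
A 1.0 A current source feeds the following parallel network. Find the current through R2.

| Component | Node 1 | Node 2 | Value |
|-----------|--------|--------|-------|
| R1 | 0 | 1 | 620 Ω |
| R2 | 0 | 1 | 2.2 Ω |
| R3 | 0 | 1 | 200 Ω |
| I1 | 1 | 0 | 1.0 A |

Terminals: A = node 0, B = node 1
All resistors sit directly between nodes 0 and 1, so they are in parallel and share one voltage V; the full source current 1 A splits among them.
1/R_par = 1/620 + 1/2.2 + 1/200 = 0.4612 S  =>  R_par = 2.168 Ω
V = I × R_par = 1 × 2.168 = 2.168 V
I_R2 = V/R2 = 2.168/2.2 = 0.9857 A

Final answer: 0.9857 A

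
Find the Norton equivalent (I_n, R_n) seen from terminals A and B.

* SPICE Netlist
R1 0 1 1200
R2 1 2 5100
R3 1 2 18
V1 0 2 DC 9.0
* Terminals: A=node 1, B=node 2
Find the Thévenin equivalent first; then I_n = V_th/R_th and R_n = R_th.
Step 1 — V_th is the open-circuit voltage V_A - V_B (nothing connected across the terminals).
Nodal analysis, taking node 2 as the 0 V reference.
Source V1 fixes V_0 = 9 V.
KCL at each unknown node (sum of currents leaving = 0; resistances in Ω):
  Node 1: (V_1 - 9)/1200 + (V_1 - 0)/5100 + (V_1 - 0)/18 = 0
Collecting terms: 0.05658 × V_1 = 0.0075  =>  V_1 = 0.1325 V
V_th = V_1 - V_2 = 0.1325 - 0 = 0.1325 V
Step 2 — R_th: zero the source — replace V1 by a short circuit (node 2 merges into node 0) — and find the resistance seen between A (node 1) and B (node 0).
Reduce the network between node 1 (A) and node 0 (B) by series/parallel combination:
  Rp1 = R1 ‖ R2 ‖ R3 (parallel, all between nodes 0 and 1) = 1/(1/1200 + 1/5100 + 1/18) = 17.67 Ω
R_th = 17.67 Ω
I_n = V_th/R_th = 0.1325/17.67 = 0.0075 A, and R_n = R_th = 17.67 Ω

Final answer: I_n = 0.0075 A, R_n = 17.67 Ω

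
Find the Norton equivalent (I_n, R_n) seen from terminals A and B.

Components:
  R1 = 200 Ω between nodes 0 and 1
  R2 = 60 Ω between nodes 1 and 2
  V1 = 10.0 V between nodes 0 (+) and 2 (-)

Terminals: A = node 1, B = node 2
Find the Thévenin equivalent first; then I_n = V_th/R_th and R_n = R_th.
Step 1 — V_th is the open-circuit voltage V_A - V_B (nothing connected across the terminals).
Nodal analysis, taking node 2 as the 0 V reference.
Source V1 fixes V_0 = 10 V.
KCL at each unknown node (sum of currents leaving = 0; resistances in Ω):
  Node 1: (V_1 - 10)/200 + (V_1 - 0)/60 = 0
Collecting terms: 0.02167 × V_1 = 0.05  =>  V_1 = 2.308 V
V_th = V_1 - V_2 = 2.308 - 0 = 2.308 V
Step 2 — R_th: zero the source — replace V1 by a short circuit (node 2 merges into node 0) — and find the resistance seen between A (node 1) and B (node 0).
Reduce the network between node 1 (A) and node 0 (B) by series/parallel combination:
  Rp1 = R1 ‖ R2 (parallel, both between nodes 0 and 1) = 1/(1/200 + 1/60) = 46.15 Ω
R_th = 46.15 Ω
I_n = V_th/R_th = 2.308/46.15 = 0.05 A, and R_n = R_th = 46.15 Ω

Final answer: I_n = 0.05 A, R_n = 46.15 Ω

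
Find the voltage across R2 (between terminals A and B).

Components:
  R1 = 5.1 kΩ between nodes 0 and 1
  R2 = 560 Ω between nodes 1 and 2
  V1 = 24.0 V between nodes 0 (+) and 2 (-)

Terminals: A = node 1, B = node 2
R1 and R2 are in series across V1 (node 0 → node 1 → node 2), and the output A–B is taken across R2, so this is a voltage divider.
Series current: I = V1/(R1 + R2) = 24/(5100 + 560) = 24/5660 = 0.00424 A
V_R2 = I × R2 = V1 × R2/(R1 + R2) = 24 × 560/5660 = 2.375 V

Final answer: 2.375 V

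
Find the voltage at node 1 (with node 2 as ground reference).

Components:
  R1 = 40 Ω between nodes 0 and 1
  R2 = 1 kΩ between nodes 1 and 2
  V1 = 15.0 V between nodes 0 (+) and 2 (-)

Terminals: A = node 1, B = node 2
Nodal analysis, taking node 2 as the 0 V reference.
Source V1 fixes V_0 = 15 V.
KCL at each unknown node (sum of currents leaving = 0; resistances in Ω):
  Node 1: (V_1 - 15)/40 + (V_1 - 0)/1000 = 0
Collecting terms: 0.026 × V_1 = 0.375  =>  V_1 = 14.42 V
The requested potential is V_1 = 14.42 V.

Final answer: V_1 = 14.42 V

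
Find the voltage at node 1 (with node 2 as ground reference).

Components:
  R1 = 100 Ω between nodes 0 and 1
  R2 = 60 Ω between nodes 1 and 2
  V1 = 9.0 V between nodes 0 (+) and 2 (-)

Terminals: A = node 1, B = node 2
Nodal analysis, taking node 2 as the 0 V reference.
Source V1 fixes V_0 = 9 V.
KCL at each unknown node (sum of currents leaving = 0; resistances in Ω):
  Node 1: (V_1 - 9)/100 + (V_1 - 0)/60 = 0
Collecting terms: 0.02667 × V_1 = 0.09  =>  V_1 = 3.375 V
The requested potential is V_1 = 3.375 V.

Final answer: V_1 = 3.375 V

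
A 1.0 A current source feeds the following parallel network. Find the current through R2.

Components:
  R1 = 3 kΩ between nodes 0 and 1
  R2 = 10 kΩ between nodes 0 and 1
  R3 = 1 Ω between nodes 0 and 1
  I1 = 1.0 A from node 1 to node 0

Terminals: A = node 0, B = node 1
All resistors sit directly between nodes 0 and 1, so they are in parallel and share one voltage V; the full source current 1 A splits among them.
1/R_par = 1/3000 + 1/10000 + 1/1 = 1 S  =>  R_par = 0.9996 Ω
V = I × R_par = 1 × 0.9996 = 0.9996 V
I_R2 = V/R2 = 0.9996/10000 = 0.00009996 A

Final answer: 9.996e-05 A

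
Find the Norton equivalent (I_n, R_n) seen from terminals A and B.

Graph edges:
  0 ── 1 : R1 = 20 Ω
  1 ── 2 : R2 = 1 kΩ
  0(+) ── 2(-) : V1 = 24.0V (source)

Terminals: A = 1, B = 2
Find the Thévenin equivalent first; then I_n = V_th/R_th and R_n = R_th.
Step 1 — V_th is the open-circuit voltage V_A - V_B (nothing connected across the terminals).
Nodal analysis, taking node 2 as the 0 V reference.
Source V1 fixes V_0 = 24 V.
KCL at each unknown node (sum of currents leaving = 0; resistances in Ω):
  Node 1: (V_1 - 24)/20 + (V_1 - 0)/1000 = 0
Collecting terms: 0.051 × V_1 = 1.2  =>  V_1 = 23.53 V
V_th = V_1 - V_2 = 23.53 - 0 = 23.53 V
Step 2 — R_th: zero the source — replace V1 by a short circuit (node 2 merges into node 0) — and find the resistance seen between A (node 1) and B (node 0).
Reduce the network between node 1 (A) and node 0 (B) by series/parallel combination:
  Rp1 = R1 ‖ R2 (parallel, both between nodes 0 and 1) = 1/(1/20 + 1/1000) = 19.61 Ω
R_th = 19.61 Ω
I_n = V_th/R_th = 23.53/19.61 = 1.2 A, and R_n = R_th = 19.61 Ω

Final answer: I_n = 1.2 A, R_n = 19.61 Ω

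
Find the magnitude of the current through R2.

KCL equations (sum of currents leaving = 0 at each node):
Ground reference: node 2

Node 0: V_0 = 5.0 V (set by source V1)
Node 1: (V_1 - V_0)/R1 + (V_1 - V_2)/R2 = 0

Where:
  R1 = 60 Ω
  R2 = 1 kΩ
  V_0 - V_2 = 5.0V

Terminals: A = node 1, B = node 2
Nodal analysis, taking node 2 as the 0 V reference.
Source V1 fixes V_0 = 5 V.
KCL at each unknown node (sum of currents leaving = 0; resistances in Ω):
  Node 1: (V_1 - 5)/60 + (V_1 - 0)/1000 = 0
Collecting terms: 0.01767 × V_1 = 0.08333  =>  V_1 = 4.717 V
I_R2 = (V_1 - V_2)/R2 = (4.717 - 0)/1000 = 0.004717 A
|I_R2| = 0.004717 A

Final answer: |I_R2| = 0.004717 A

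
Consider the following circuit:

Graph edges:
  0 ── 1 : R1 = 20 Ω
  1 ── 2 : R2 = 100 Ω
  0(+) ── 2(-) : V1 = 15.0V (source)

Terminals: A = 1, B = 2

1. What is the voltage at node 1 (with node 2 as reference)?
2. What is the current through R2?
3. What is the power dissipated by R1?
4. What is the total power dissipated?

Nodal analysis, taking node 2 as the 0 V reference.
Source V1 fixes V_0 = 15 V.
KCL at each unknown node (sum of currents leaving = 0; resistances in Ω):
  Node 1: (V_1 - 15)/20 + (V_1 - 0)/100 = 0
Collecting terms: 0.06 × V_1 = 0.75  =>  V_1 = 12.5 V
Part 1:
  Read off the nodal solution: V_1 = 12.5 V
Part 2:
  I_R2 = (V_1 - V_2)/R2 = (12.5 - 0)/100 = 0.125 A
  Magnitude: I_R2 = 0.125 A
Part 3:
  I_R1 = (V_0 - V_1)/R1 = (15 - 12.5)/20 = 0.125 A
  P_R1 = I_R1² × R1 = (0.125)² × 20 = 0.3125 W
Part 4:
  Power in each resistor, P = (ΔV)²/R:
    P_R1 = (15 - 12.5)²/20 = 0.3125 W
    P_R2 = (12.5 - 0)²/100 = 1.562 W
  P_total = P_R1 + P_R2 = 1.875 W

Final answers:
1. V_1 = 12.5 V
2. I_R2 = 0.125 A
3. P_R1 = 0.3125 W
4. P_total = 1.875 W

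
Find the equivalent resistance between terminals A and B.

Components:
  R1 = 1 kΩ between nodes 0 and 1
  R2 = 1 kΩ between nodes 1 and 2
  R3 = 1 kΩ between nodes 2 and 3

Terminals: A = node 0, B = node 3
Reduce the network between node 0 (A) and node 3 (B) by series/parallel combination:
  Rs1 = R1 + R2 (series, joined only at node 1) = 1000 + 1000 = 2000 Ω
  Rs2 = R3 + Rs1 (series, joined only at node 2) = 1000 + 2000 = 3000 Ω
R_eq = 3 kΩ

Final answer: 3 kΩ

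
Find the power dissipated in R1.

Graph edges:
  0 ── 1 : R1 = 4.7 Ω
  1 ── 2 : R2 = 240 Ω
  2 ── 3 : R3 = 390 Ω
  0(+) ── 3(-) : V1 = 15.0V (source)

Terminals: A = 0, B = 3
Nodal analysis, taking node 3 as the 0 V reference.
Source V1 fixes V_0 = 15 V.
KCL at each unknown node (sum of currents leaving = 0; resistances in Ω):
  Node 1: (V_1 - 15)/4.7 + (V_1 - V_2)/240 = 0
  Node 2: (V_2 - V_1)/240 + (V_2 - 0)/390 = 0
Collecting terms (coefficients in siemens):
  0.2169·V_1 - 0.004167·V_2 = 3.191
  0.006731·V_2 - 0.004167·V_1 = 0
Determinant D = (0.2169)(0.006731) - (-0.004167)(-0.004167) = 0.001443
V_1 = [(3.191)(0.006731) - (-0.004167)(0)]/D = 14.89 V
V_2 = [(0.2169)(0) - (3.191)(-0.004167)]/D = 9.217 V
I_R1 = (V_0 - V_1)/R1 = (15 - 14.89)/4.7 = 0.02363 A
P_R1 = I_R1² × R1 = (0.02363)² × 4.7 = 0.002625 W

Final answer: 0.002625 W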